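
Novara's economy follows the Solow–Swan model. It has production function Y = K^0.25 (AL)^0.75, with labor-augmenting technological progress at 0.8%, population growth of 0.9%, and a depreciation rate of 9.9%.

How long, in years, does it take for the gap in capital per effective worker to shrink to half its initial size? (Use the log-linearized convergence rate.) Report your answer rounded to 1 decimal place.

half-life ≈ 8.0 years

Near the steady state the convergence rate is λ = (1 − α)(n + g + δ).
λ = (1 − 0.25) × 0.116 = 0.75 × 0.116 = 0.0870
Half-life = ln 2 / λ = 0.6931 / 0.0870 ≈ 7.97 years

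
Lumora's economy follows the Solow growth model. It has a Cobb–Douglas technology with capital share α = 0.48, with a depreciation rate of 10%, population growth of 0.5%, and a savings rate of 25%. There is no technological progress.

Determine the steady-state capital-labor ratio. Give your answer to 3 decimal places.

k* = 5.303

At the steady state, Δk = 0, so s·k^α = (n + δ)·k.
Dividing both sides by k: k^(1−α) = s / (n + δ).
k^0.52 = 0.25 / (0.005 + 0.100) = 0.25 / 0.105 = 2.3810
k* = 2.3810^(1/0.52) ≈ 5.3032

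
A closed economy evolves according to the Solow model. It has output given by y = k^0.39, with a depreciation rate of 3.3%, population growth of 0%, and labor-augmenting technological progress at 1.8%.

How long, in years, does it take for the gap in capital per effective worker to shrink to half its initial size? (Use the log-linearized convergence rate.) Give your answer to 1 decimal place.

half-life ≈ 22.3 years

Near the steady state the convergence rate is λ = (1 − α)(n + g + δ).
λ = (1 − 0.39) × 0.051 = 0.61 × 0.051 = 0.03111
Half-life = ln 2 / λ = 0.6931 / 0.03111 ≈ 22.28 years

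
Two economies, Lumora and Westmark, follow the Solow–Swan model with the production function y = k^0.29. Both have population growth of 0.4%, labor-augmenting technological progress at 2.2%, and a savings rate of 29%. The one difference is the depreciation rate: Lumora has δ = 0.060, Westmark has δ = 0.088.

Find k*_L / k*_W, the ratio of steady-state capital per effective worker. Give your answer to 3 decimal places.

Steady-state k* = [s/(n + g + δ)]^(1/(1−α)), so the ratio is [ (s_L/(n + g + δ)_L) / (s_W/(n + g + δ)_W) ]^1.4085.
s_L/(n + g + δ)_L = 0.29/0.086 = 3.3721; s_W/(n + g + δ)_W = 0.29/0.114 = 2.5439.
Ratio = (3.3721/2.5439)^1.4085 = 1.3256^1.4085 ≈ 1.4874

k*_L / k*_W ≈ 1.487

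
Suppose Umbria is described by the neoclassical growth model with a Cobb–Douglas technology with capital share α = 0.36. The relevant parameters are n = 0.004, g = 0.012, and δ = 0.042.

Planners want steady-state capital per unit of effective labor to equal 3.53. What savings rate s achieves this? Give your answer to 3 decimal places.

s ≈ 0.130

In steady state, investment equals break-even investment: s·k^α = (n + g + δ)·k.
So s / (n + g + δ) = (k*)^(1−α) = 3.53^0.64 = 2.2417.
Therefore s = 2.2417 × (n + g + δ) = 2.2417 × 0.058 = 0.1300.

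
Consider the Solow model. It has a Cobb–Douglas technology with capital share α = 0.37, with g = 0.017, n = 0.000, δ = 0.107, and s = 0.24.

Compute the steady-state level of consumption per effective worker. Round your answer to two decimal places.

c* = 1.12

At the steady state, Δk = 0, so s·k^α = (n + g + δ)·k.
Dividing both sides by k: k^(1−α) = s / (n + g + δ).
k^0.63 = 0.24 / (0.000 + 0.017 + 0.107) = 0.24 / 0.124 = 1.9355
k* = 1.9355^(1/0.63) ≈ 2.8525
y* = (k*)^α = 2.8525^0.37 ≈ 1.4738
c* = (1 − s)·y* = (1 − 0.24) × 1.4738 ≈ 1.1201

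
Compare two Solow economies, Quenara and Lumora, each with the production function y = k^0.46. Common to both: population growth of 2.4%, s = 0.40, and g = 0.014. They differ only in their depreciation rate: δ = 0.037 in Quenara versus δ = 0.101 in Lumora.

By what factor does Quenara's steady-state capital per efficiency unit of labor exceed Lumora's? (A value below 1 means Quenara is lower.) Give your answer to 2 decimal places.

Steady-state k* = [s/(n + g + δ)]^(1/(1−α)), so the ratio is [ (s_Q/(n + g + δ)_Q) / (s_L/(n + g + δ)_L) ]^1.8519.
s_Q/(n + g + δ)_Q = 0.40/0.075 = 5.3333; s_L/(n + g + δ)_L = 0.40/0.139 = 2.8777.
Ratio = (5.3333/2.8777)^1.8519 = 1.8533^1.8519 ≈ 3.1348

ratio ≈ 3.13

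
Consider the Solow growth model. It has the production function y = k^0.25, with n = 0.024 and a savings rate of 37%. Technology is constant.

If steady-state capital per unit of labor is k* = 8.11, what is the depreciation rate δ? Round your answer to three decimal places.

δ ≈ 0.053

In steady state, investment equals break-even investment: s·k^α = (n + δ)·k.
So s / (n + δ) = (k*)^(1−α) = 8.11^0.75 = 4.8058.
Therefore n + δ = s / 4.8058 = 0.37 / 4.8058 = 0.0770, so δ = 0.0770 − 0.024 = 0.0530.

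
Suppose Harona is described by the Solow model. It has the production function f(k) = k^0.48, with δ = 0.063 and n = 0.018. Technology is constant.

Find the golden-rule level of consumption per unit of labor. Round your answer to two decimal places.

c_gold ≈ 2.69

At the golden rule, f'(k) = n + δ, so α·k^(α−1) = n + δ and k_gold = (α/(n + δ))^(1/(1−α)).
k_gold = (0.48/0.081)^(1/0.52) = 5.9259^1.9231 ≈ 30.6255
c_gold = f(k_gold) − (n + δ)·k_gold = 5.1680 − 0.081×30.6255 ≈ 2.6873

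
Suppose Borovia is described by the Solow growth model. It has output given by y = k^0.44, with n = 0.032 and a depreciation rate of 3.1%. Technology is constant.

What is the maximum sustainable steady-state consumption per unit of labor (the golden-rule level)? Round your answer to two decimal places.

At the golden rule, f'(k) = n + δ, so α·k^(α−1) = n + δ and k_gold = (α/(n + δ))^(1/(1−α)).
k_gold = (0.44/0.063)^(1/0.56) = 6.9841^1.7857 ≈ 32.1609
c_gold = f(k_gold) − (n + δ)·k_gold = 4.6049 − 0.063×32.1609 ≈ 2.5788

c_gold ≈ 2.58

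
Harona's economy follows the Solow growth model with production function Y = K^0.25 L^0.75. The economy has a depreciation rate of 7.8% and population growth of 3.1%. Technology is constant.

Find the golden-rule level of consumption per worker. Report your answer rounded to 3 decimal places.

At the golden rule, f'(k) = n + δ, so α·k^(α−1) = n + δ and k_gold = (α/(n + δ))^(1/(1−α)).
k_gold = (0.25/0.109)^(1/0.75) = 2.2936^1.3333 ≈ 3.0247
c_gold = f(k_gold) − (n + δ)·k_gold = 1.3188 − 0.109×3.0247 ≈ 0.9891

c_gold ≈ 0.989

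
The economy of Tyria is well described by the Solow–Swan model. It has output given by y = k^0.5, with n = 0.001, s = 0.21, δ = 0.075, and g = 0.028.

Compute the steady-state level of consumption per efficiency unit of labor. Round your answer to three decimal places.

c* ≈ 1.595

In steady state, investment equals break-even investment: s·k^α = (n + g + δ)·k.
Rearranging, k^(1−α) = s / (n + g + δ).
k^0.5 = 0.21 / (0.001 + 0.028 + 0.075) = 0.21 / 0.104 = 2.0192
k* = 2.0192^(1/0.5) ≈ 4.0772
y* = (k*)^α = 4.0772^0.5 ≈ 2.0192
c* = (1 − s)·y* = (1 − 0.21) × 2.0192 ≈ 1.5952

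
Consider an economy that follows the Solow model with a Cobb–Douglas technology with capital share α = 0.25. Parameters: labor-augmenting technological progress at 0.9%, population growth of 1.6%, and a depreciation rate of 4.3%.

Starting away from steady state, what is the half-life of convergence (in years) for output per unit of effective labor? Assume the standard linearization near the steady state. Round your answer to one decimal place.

Near the steady state the convergence rate is λ = (1 − α)(n + g + δ).
λ = (1 − 0.25) × 0.068 = 0.75 × 0.068 = 0.0510
Half-life = ln 2 / λ = 0.6931 / 0.0510 ≈ 13.59 years

t_½ ≈ 13.6 years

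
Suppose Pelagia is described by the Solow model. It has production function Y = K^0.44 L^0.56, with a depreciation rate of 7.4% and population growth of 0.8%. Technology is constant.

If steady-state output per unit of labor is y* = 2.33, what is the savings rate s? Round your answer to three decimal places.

Steady state requires s·f(k) = (n + δ)·k, i.e. s·k^α = (n + δ)·k.
Since y* = [s/(n + δ)]^(α/(1−α)), we have s/(n + δ) = (y*)^((1−α)/α) = 2.33^1.2727 = 2.9345.
Therefore s = 2.9345 × (n + δ) = 2.9345 × 0.082 = 0.2406.

s ≈ 0.241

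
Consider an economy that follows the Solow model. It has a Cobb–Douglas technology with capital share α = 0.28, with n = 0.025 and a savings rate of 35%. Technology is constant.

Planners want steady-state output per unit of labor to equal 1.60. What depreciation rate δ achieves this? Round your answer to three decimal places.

δ ≈ 0.080

In steady state, investment equals break-even investment: s·k^α = (n + δ)·k.
Since y* = [s/(n + δ)]^(α/(1−α)), we have s/(n + δ) = (y*)^((1−α)/α) = 1.60^2.5714 = 3.3487.
Therefore n + δ = s / 3.3487 = 0.35 / 3.3487 = 0.1045, so δ = 0.1045 − 0.025 = 0.0795.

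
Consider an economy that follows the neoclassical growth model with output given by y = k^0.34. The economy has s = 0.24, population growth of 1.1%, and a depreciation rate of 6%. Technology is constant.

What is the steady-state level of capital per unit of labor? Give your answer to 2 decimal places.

k* = 6.33

At the steady state, Δk = 0, so s·k^α = (n + δ)·k.
Rearranging, k^(1−α) = s / (n + δ).
k^0.66 = 0.24 / (0.011 + 0.060) = 0.24 / 0.071 = 3.3803
k* = 3.3803^(1/0.66) ≈ 6.3306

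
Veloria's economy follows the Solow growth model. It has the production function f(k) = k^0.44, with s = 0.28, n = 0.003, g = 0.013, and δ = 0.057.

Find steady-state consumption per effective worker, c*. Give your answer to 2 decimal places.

c* ≈ 2.07

At the steady state, Δk = 0, so s·k^α = (n + g + δ)·k.
Rearranging, k^(1−α) = s / (n + g + δ).
k^0.56 = 0.28 / (0.003 + 0.013 + 0.057) = 0.28 / 0.073 = 3.8356
k* = 3.8356^(1/0.56) ≈ 11.0296
y* = (k*)^α = 11.0296^0.44 ≈ 2.8756
c* = (1 − s)·y* = (1 − 0.28) × 2.8756 ≈ 2.0704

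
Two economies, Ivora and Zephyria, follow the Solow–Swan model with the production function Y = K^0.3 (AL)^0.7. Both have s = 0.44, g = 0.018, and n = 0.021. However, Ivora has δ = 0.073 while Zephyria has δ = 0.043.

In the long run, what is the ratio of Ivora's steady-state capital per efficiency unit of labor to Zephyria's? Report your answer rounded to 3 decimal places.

Steady-state k* = [s/(n + g + δ)]^(1/(1−α)), so the ratio is [ (s_I/(n + g + δ)_I) / (s_Z/(n + g + δ)_Z) ]^1.4286.
s_I/(n + g + δ)_I = 0.44/0.112 = 3.9286; s_Z/(n + g + δ)_Z = 0.44/0.082 = 5.3659.
Ratio = (3.9286/5.3659)^1.4286 = 0.7321^1.4286 ≈ 0.6405

ratio ≈ 0.641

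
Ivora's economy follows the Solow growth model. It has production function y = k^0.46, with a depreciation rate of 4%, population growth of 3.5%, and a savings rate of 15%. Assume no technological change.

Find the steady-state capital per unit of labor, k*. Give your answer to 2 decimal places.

At the steady state, Δk = 0, so s·k^α = (n + δ)·k.
Dividing both sides by k: k^(1−α) = s / (n + δ).
k^0.54 = 0.15 / (0.035 + 0.040) = 0.15 / 0.075 = 2.0000
k* = 2.0000^(1/0.54) ≈ 3.6096

k* ≈ 3.61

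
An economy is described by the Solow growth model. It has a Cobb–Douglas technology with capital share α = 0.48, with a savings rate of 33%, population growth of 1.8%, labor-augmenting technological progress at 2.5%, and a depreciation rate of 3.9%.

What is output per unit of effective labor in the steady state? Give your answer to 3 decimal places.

At the steady state, Δk = 0, so s·k^α = (n + g + δ)·k.
Dividing both sides by k: k^(1−α) = s / (n + g + δ).
k^0.52 = 0.33 / (0.018 + 0.025 + 0.039) = 0.33 / 0.082 = 4.0244
k* = 4.0244^(1/0.52) ≈ 14.5508
y* = (k*)^α = 14.5508^0.48 ≈ 3.6156

y* = 3.616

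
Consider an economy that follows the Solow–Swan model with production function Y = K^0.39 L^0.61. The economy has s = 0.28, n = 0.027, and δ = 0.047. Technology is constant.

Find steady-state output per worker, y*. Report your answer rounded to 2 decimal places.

y* = 2.34

At the steady state, Δk = 0, so s·k^α = (n + δ)·k.
Rearranging, k^(1−α) = s / (n + δ).
k^0.61 = 0.28 / (0.027 + 0.047) = 0.28 / 0.074 = 3.7838
k* = 3.7838^(1/0.61) ≈ 8.8598
y* = (k*)^α = 8.8598^0.39 ≈ 2.3415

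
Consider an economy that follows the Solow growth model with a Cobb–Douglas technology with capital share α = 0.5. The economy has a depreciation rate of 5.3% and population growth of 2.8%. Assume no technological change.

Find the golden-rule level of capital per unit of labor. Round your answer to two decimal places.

k_gold ≈ 38.10

The golden rule sets f'(k) = n + δ, i.e. α·k^(α−1) = n + δ.
So k^(1−α) = α / (n + δ) = 0.5 / 0.081 = 6.1728.
k_gold = 6.1728^(1/0.5) ≈ 38.1035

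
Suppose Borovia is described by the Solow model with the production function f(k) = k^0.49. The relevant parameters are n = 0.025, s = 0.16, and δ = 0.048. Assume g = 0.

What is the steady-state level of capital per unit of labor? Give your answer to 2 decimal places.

k* = 4.66

Steady state requires s·f(k) = (n + δ)·k, i.e. s·k^α = (n + δ)·k.
Rearranging, k^(1−α) = s / (n + δ).
k^0.51 = 0.16 / (0.025 + 0.048) = 0.16 / 0.073 = 2.1918
k* = 2.1918^(1/0.51) ≈ 4.6584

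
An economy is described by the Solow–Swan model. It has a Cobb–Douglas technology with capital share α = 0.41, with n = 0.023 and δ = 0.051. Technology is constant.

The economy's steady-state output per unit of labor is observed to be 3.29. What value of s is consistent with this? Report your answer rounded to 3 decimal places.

At the steady state, Δk = 0, so s·k^α = (n + δ)·k.
Since y* = [s/(n + δ)]^(α/(1−α)), we have s/(n + δ) = (y*)^((1−α)/α) = 3.29^1.439 = 5.5494.
Therefore s = 5.5494 × (n + δ) = 5.5494 × 0.074 = 0.4107.

s ≈ 0.411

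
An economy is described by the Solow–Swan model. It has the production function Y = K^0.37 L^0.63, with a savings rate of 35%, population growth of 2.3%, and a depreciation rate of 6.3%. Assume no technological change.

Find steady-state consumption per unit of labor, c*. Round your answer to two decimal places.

c* = 1.48

At the steady state, Δk = 0, so s·k^α = (n + δ)·k.
Rearranging, k^(1−α) = s / (n + δ).
k^0.63 = 0.35 / (0.023 + 0.063) = 0.35 / 0.086 = 4.0698
k* = 4.0698^(1/0.63) ≈ 9.2806
y* = (k*)^α = 9.2806^0.37 ≈ 2.2804
c* = (1 − s)·y* = (1 − 0.35) × 2.2804 ≈ 1.4823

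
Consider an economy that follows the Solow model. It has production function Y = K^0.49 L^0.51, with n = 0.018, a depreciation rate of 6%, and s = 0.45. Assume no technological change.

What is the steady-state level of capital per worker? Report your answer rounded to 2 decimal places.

In steady state, investment equals break-even investment: s·k^α = (n + δ)·k.
Rearranging, k^(1−α) = s / (n + δ).
k^0.51 = 0.45 / (0.018 + 0.060) = 0.45 / 0.078 = 5.7692
k* = 5.7692^(1/0.51) ≈ 31.0730

k* = 31.07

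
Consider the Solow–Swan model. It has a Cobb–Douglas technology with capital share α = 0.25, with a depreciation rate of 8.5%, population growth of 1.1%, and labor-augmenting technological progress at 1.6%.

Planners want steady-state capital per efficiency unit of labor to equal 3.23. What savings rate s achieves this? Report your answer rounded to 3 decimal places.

In steady state, investment equals break-even investment: s·k^α = (n + g + δ)·k.
So s / (n + g + δ) = (k*)^(1−α) = 3.23^0.75 = 2.4094.
Therefore s = 2.4094 × (n + g + δ) = 2.4094 × 0.112 = 0.2699.

s ≈ 0.270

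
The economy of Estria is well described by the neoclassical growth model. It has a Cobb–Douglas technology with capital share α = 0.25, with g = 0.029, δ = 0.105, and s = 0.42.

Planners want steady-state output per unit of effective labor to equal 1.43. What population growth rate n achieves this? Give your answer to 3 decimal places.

In steady state, investment equals break-even investment: s·k^α = (n + g + δ)·k.
Since y* = [s/(n + g + δ)]^(α/(1−α)), we have s/(n + g + δ) = (y*)^((1−α)/α) = 1.43^3 = 2.9242.
Therefore n + g + δ = s / 2.9242 = 0.42 / 2.9242 = 0.1436, so n = 0.1436 − 0.134 = 0.0096.

n ≈ 0.010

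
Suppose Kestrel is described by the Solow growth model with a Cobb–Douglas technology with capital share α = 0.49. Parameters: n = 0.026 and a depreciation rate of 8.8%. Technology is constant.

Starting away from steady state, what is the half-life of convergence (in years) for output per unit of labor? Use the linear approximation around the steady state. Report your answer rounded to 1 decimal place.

about 11.9 years

Near the steady state the convergence rate is λ = (1 − α)(n + δ).
λ = (1 − 0.49) × 0.114 = 0.51 × 0.114 = 0.05814
Half-life = ln 2 / λ = 0.6931 / 0.05814 ≈ 11.92 years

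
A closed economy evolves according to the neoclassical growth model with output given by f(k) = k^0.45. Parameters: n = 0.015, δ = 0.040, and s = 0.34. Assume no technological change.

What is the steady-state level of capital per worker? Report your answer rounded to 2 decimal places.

k* ≈ 27.44

Steady state requires s·f(k) = (n + δ)·k, i.e. s·k^α = (n + δ)·k.
Rearranging, k^(1−α) = s / (n + δ).
k^0.55 = 0.34 / (0.015 + 0.040) = 0.34 / 0.055 = 6.1818
k* = 6.1818^(1/0.55) ≈ 27.4404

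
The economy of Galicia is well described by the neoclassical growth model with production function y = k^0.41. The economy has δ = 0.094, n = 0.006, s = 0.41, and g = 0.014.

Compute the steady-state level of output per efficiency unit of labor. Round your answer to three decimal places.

y* ≈ 2.434

Steady state requires s·f(k) = (n + g + δ)·k, i.e. s·k^α = (n + g + δ)·k.
Dividing both sides by k: k^(1−α) = s / (n + g + δ).
k^0.59 = 0.41 / (0.006 + 0.014 + 0.094) = 0.41 / 0.114 = 3.5965
k* = 3.5965^(1/0.59) ≈ 8.7533
y* = (k*)^α = 8.7533^0.41 ≈ 2.4338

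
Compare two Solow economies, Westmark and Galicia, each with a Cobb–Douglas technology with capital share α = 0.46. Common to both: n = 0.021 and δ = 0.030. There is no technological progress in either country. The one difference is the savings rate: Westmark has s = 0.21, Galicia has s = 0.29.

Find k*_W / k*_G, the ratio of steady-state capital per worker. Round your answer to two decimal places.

k*_W / k*_G ≈ 0.55

Steady-state k* = [s/(n + δ)]^(1/(1−α)), so the ratio is [ (s_W/(n + δ)_W) / (s_G/(n + δ)_G) ]^1.8519.
s_W/(n + δ)_W = 0.21/0.051 = 4.1176; s_G/(n + δ)_G = 0.29/0.051 = 5.6863.
Ratio = (4.1176/5.6863)^1.8519 = 0.7241^1.8519 ≈ 0.5500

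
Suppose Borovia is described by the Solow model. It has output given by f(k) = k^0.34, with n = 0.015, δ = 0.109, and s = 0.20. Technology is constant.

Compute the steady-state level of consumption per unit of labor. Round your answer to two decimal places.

c* ≈ 1.02

In steady state, investment equals break-even investment: s·k^α = (n + δ)·k.
Dividing both sides by k: k^(1−α) = s / (n + δ).
k^0.66 = 0.20 / (0.015 + 0.109) = 0.20 / 0.124 = 1.6129
k* = 1.6129^(1/0.66) ≈ 2.0633
y* = (k*)^α = 2.0633^0.34 ≈ 1.2792
c* = (1 − s)·y* = (1 − 0.20) × 1.2792 ≈ 1.0234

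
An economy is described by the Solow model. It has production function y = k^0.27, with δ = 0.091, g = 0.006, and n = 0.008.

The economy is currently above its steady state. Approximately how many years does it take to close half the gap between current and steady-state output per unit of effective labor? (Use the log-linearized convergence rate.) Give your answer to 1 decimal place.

t_½ ≈ 9.0 years

Near the steady state the convergence rate is λ = (1 − α)(n + g + δ).
λ = (1 − 0.27) × 0.105 = 0.73 × 0.105 = 0.07665
Half-life = ln 2 / λ = 0.6931 / 0.07665 ≈ 9.04 years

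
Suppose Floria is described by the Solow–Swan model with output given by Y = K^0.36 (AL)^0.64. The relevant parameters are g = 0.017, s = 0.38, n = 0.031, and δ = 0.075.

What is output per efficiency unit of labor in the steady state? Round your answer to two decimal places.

y* = 1.89

At the steady state, Δk = 0, so s·k^α = (n + g + δ)·k.
Dividing both sides by k: k^(1−α) = s / (n + g + δ).
k^0.64 = 0.38 / (0.031 + 0.017 + 0.075) = 0.38 / 0.123 = 3.0894
k* = 3.0894^(1/0.64) ≈ 5.8268
y* = (k*)^α = 5.8268^0.36 ≈ 1.8861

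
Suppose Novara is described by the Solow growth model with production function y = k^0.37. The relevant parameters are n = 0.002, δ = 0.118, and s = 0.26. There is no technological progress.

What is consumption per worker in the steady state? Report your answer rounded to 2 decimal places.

c* = 1.17

At the steady state, Δk = 0, so s·k^α = (n + δ)·k.
Dividing both sides by k: k^(1−α) = s / (n + δ).
k^0.63 = 0.26 / (0.002 + 0.118) = 0.26 / 0.120 = 2.1667
k* = 2.1667^(1/0.63) ≈ 3.4120
y* = (k*)^α = 3.4120^0.37 ≈ 1.5748
c* = (1 − s)·y* = (1 − 0.26) × 1.5748 ≈ 1.1654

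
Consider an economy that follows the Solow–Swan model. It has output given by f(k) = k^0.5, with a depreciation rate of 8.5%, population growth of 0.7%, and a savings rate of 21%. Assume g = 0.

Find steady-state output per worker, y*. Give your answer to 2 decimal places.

y* ≈ 2.28

At the steady state, Δk = 0, so s·k^α = (n + δ)·k.
Dividing both sides by k: k^(1−α) = s / (n + δ).
k^0.5 = 0.21 / (0.007 + 0.085) = 0.21 / 0.092 = 2.2826
k* = 2.2826^(1/0.5) ≈ 5.2103
y* = (k*)^α = 5.2103^0.5 ≈ 2.2826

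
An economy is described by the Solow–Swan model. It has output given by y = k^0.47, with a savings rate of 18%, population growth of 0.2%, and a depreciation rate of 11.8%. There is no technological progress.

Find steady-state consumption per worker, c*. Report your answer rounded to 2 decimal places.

At the steady state, Δk = 0, so s·k^α = (n + δ)·k.
Dividing both sides by k: k^(1−α) = s / (n + δ).
k^0.53 = 0.18 / (0.002 + 0.118) = 0.18 / 0.120 = 1.5000
k* = 1.5000^(1/0.53) ≈ 2.1491
y* = (k*)^α = 2.1491^0.47 ≈ 1.4327
c* = (1 − s)·y* = (1 − 0.18) × 1.4327 ≈ 1.1748

c* ≈ 1.17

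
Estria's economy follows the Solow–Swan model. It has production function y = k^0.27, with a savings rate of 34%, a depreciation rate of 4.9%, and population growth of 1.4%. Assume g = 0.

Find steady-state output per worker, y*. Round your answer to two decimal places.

Steady state requires s·f(k) = (n + δ)·k, i.e. s·k^α = (n + δ)·k.
Dividing both sides by k: k^(1−α) = s / (n + δ).
k^0.73 = 0.34 / (0.014 + 0.049) = 0.34 / 0.063 = 5.3968
k* = 5.3968^(1/0.73) ≈ 10.0676
y* = (k*)^α = 10.0676^0.27 ≈ 1.8655

y* ≈ 1.87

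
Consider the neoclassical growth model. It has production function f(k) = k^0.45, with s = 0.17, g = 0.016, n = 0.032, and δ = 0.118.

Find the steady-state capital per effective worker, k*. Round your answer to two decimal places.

In steady state, investment equals break-even investment: s·k^α = (n + g + δ)·k.
Dividing both sides by k: k^(1−α) = s / (n + g + δ).
k^0.55 = 0.17 / (0.032 + 0.016 + 0.118) = 0.17 / 0.166 = 1.0241
k* = 1.0241^(1/0.55) ≈ 1.0442

k* = 1.04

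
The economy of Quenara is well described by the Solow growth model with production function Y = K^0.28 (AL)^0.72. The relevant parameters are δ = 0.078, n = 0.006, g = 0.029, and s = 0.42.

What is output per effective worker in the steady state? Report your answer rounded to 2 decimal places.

At the steady state, Δk = 0, so s·k^α = (n + g + δ)·k.
Rearranging, k^(1−α) = s / (n + g + δ).
k^0.72 = 0.42 / (0.006 + 0.029 + 0.078) = 0.42 / 0.113 = 3.7168
k* = 3.7168^(1/0.72) ≈ 6.1930
y* = (k*)^α = 6.1930^0.28 ≈ 1.6662

y* ≈ 1.67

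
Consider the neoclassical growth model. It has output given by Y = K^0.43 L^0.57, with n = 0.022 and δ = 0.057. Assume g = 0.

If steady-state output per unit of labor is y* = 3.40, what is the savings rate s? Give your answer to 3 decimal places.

s ≈ 0.400

At the steady state, Δk = 0, so s·k^α = (n + δ)·k.
Since y* = [s/(n + δ)]^(α/(1−α)), we have s/(n + δ) = (y*)^((1−α)/α) = 3.40^1.3256 = 5.0644.
Therefore s = 5.0644 × (n + δ) = 5.0644 × 0.079 = 0.4001.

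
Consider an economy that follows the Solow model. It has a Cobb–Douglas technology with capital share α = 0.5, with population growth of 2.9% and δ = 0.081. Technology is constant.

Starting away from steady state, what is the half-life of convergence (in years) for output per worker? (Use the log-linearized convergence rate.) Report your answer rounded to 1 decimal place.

Near the steady state the convergence rate is λ = (1 − α)(n + δ).
λ = (1 − 0.5) × 0.110 = 0.5 × 0.110 = 0.0550
Half-life = ln 2 / λ = 0.6931 / 0.0550 ≈ 12.60 years

t_½ ≈ 12.6 years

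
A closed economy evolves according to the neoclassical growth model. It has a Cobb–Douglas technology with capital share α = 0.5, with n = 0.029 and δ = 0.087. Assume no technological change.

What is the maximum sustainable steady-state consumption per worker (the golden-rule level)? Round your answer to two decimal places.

c_gold ≈ 2.16

At the golden rule, f'(k) = n + δ, so α·k^(α−1) = n + δ and k_gold = (α/(n + δ))^(1/(1−α)).
k_gold = (0.5/0.116)^(1/0.5) = 4.3103^2 ≈ 18.5787
c_gold = f(k_gold) − (n + δ)·k_gold = 4.3103 − 0.116×18.5787 ≈ 2.1552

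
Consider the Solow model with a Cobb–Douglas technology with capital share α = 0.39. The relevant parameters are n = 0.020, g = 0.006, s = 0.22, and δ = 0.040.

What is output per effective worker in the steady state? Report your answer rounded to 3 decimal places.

At the steady state, Δk = 0, so s·k^α = (n + g + δ)·k.
Dividing both sides by k: k^(1−α) = s / (n + g + δ).
k^0.61 = 0.22 / (0.020 + 0.006 + 0.040) = 0.22 / 0.066 = 3.3333
k* = 3.3333^(1/0.61) ≈ 7.1973
y* = (k*)^α = 7.1973^0.39 ≈ 2.1592

y* = 2.159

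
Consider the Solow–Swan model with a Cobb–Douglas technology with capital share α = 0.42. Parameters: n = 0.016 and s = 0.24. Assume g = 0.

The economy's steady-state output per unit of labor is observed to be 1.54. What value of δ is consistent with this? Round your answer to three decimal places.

δ ≈ 0.116

In steady state, investment equals break-even investment: s·k^α = (n + δ)·k.
Since y* = [s/(n + δ)]^(α/(1−α)), we have s/(n + δ) = (y*)^((1−α)/α) = 1.54^1.381 = 1.8154.
Therefore n + δ = s / 1.8154 = 0.24 / 1.8154 = 0.1322, so δ = 0.1322 − 0.016 = 0.1162.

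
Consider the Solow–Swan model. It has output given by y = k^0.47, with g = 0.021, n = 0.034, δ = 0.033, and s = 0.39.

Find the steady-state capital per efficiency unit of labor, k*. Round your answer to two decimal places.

In steady state, investment equals break-even investment: s·k^α = (n + g + δ)·k.
Dividing both sides by k: k^(1−α) = s / (n + g + δ).
k^0.53 = 0.39 / (0.034 + 0.021 + 0.033) = 0.39 / 0.088 = 4.4318
k* = 4.4318^(1/0.53) ≈ 16.5944

k* = 16.59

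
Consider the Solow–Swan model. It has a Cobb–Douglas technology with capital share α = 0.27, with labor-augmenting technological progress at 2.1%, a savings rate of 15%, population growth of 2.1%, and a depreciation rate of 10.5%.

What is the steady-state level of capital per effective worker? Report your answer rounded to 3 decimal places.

At the steady state, Δk = 0, so s·k^α = (n + g + δ)·k.
Dividing both sides by k: k^(1−α) = s / (n + g + δ).
k^0.73 = 0.15 / (0.021 + 0.021 + 0.105) = 0.15 / 0.147 = 1.0204
k* = 1.0204^(1/0.73) ≈ 1.0281

k* = 1.028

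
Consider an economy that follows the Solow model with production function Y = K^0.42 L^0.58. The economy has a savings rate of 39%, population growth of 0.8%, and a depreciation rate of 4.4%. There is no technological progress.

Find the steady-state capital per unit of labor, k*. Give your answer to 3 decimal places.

At the steady state, Δk = 0, so s·k^α = (n + δ)·k.
Dividing both sides by k: k^(1−α) = s / (n + δ).
k^0.58 = 0.39 / (0.008 + 0.044) = 0.39 / 0.052 = 7.5000
k* = 7.5000^(1/0.58) ≈ 32.2646

k* ≈ 32.265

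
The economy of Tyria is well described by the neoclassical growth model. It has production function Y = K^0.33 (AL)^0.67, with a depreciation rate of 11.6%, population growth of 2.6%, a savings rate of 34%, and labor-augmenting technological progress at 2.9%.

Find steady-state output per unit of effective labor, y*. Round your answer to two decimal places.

Steady state requires s·f(k) = (n + g + δ)·k, i.e. s·k^α = (n + g + δ)·k.
Dividing both sides by k: k^(1−α) = s / (n + g + δ).
k^0.67 = 0.34 / (0.026 + 0.029 + 0.116) = 0.34 / 0.171 = 1.9883
k* = 1.9883^(1/0.67) ≈ 2.7893
y* = (k*)^α = 2.7893^0.33 ≈ 1.4029

y* ≈ 1.40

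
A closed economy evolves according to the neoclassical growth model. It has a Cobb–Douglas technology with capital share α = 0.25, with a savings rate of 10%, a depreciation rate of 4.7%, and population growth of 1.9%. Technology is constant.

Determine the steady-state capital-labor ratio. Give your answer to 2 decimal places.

At the steady state, Δk = 0, so s·k^α = (n + δ)·k.
Rearranging, k^(1−α) = s / (n + δ).
k^0.75 = 0.10 / (0.019 + 0.047) = 0.10 / 0.066 = 1.5152
k* = 1.5152^(1/0.75) ≈ 1.7403

k* ≈ 1.74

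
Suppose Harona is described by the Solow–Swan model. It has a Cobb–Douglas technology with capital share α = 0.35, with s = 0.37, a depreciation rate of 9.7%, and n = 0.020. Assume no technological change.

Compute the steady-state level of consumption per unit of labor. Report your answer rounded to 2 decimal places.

At the steady state, Δk = 0, so s·k^α = (n + δ)·k.
Rearranging, k^(1−α) = s / (n + δ).
k^0.65 = 0.37 / (0.020 + 0.097) = 0.37 / 0.117 = 3.1624
k* = 3.1624^(1/0.65) ≈ 5.8784
y* = (k*)^α = 5.8784^0.35 ≈ 1.8588
c* = (1 − s)·y* = (1 − 0.37) × 1.8588 ≈ 1.1710

c* ≈ 1.17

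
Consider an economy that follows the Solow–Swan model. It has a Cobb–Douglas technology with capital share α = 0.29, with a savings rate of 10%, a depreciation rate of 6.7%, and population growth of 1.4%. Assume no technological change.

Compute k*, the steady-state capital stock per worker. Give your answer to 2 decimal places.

In steady state, investment equals break-even investment: s·k^α = (n + δ)·k.
Rearranging, k^(1−α) = s / (n + δ).
k^0.71 = 0.10 / (0.014 + 0.067) = 0.10 / 0.081 = 1.2346
k* = 1.2346^(1/0.71) ≈ 1.3456

k* = 1.35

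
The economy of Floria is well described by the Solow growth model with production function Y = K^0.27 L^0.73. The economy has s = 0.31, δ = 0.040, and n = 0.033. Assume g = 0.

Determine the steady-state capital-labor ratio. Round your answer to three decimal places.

In steady state, investment equals break-even investment: s·k^α = (n + δ)·k.
Rearranging, k^(1−α) = s / (n + δ).
k^0.73 = 0.31 / (0.033 + 0.040) = 0.31 / 0.073 = 4.2466
k* = 4.2466^(1/0.73) ≈ 7.2499

k* ≈ 7.250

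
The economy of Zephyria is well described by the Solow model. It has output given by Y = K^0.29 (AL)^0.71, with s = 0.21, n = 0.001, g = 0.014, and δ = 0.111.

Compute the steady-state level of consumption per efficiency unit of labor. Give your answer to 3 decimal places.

c* ≈ 0.973

In steady state, investment equals break-even investment: s·k^α = (n + g + δ)·k.
Dividing both sides by k: k^(1−α) = s / (n + g + δ).
k^0.71 = 0.21 / (0.001 + 0.014 + 0.111) = 0.21 / 0.126 = 1.6667
k* = 1.6667^(1/0.71) ≈ 2.0534
y* = (k*)^α = 2.0534^0.29 ≈ 1.2320
c* = (1 − s)·y* = (1 − 0.21) × 1.2320 ≈ 0.9733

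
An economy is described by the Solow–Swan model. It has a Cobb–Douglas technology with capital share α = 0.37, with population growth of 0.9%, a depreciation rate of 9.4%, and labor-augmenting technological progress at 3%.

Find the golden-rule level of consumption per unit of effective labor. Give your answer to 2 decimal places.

At the golden rule, f'(k) = n + g + δ, so α·k^(α−1) = n + g + δ and k_gold = (α/(n + g + δ))^(1/(1−α)).
k_gold = (0.37/0.133)^(1/0.63) = 2.7820^1.5873 ≈ 5.0737
c_gold = f(k_gold) − (n + g + δ)·k_gold = 1.8238 − 0.133×5.0737 ≈ 1.1490

c_gold ≈ 1.15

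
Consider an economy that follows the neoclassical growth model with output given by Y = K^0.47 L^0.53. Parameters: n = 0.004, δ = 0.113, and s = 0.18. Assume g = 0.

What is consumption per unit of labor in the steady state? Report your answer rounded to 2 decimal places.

c* ≈ 1.20

Steady state requires s·f(k) = (n + δ)·k, i.e. s·k^α = (n + δ)·k.
Dividing both sides by k: k^(1−α) = s / (n + δ).
k^0.53 = 0.18 / (0.004 + 0.113) = 0.18 / 0.117 = 1.5385
k* = 1.5385^(1/0.53) ≈ 2.2543
y* = (k*)^α = 2.2543^0.47 ≈ 1.4653
c* = (1 − s)·y* = (1 − 0.18) × 1.4653 ≈ 1.2015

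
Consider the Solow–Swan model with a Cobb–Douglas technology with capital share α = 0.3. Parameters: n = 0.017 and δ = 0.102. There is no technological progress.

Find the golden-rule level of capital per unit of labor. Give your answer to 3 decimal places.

The golden rule sets f'(k) = n + δ, i.e. α·k^(α−1) = n + δ.
So k^(1−α) = α / (n + δ) = 0.3 / 0.119 = 2.5210.
k_gold = 2.5210^(1/0.7) ≈ 3.7469

k_gold ≈ 3.747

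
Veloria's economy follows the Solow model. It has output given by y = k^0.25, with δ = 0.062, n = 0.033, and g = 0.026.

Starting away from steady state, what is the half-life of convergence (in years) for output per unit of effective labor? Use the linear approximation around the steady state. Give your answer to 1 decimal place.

Near the steady state the convergence rate is λ = (1 − α)(n + g + δ).
λ = (1 − 0.25) × 0.121 = 0.75 × 0.121 = 0.09075
Half-life = ln 2 / λ = 0.6931 / 0.09075 ≈ 7.64 years

about 7.6 years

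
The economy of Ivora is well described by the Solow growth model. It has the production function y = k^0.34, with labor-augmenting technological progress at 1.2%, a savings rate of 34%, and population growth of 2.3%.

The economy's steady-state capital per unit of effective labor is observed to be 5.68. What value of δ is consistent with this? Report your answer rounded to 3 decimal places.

δ ≈ 0.073

At the steady state, Δk = 0, so s·k^α = (n + g + δ)·k.
So s / (n + g + δ) = (k*)^(1−α) = 5.68^0.66 = 3.1468.
Therefore n + g + δ = s / 3.1468 = 0.34 / 3.1468 = 0.1080, so δ = 0.1080 − 0.035 = 0.0730.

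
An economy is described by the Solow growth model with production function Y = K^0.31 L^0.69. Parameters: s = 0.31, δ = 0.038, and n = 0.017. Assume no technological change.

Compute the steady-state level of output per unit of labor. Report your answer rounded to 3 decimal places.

Steady state requires s·f(k) = (n + δ)·k, i.e. s·k^α = (n + δ)·k.
Dividing both sides by k: k^(1−α) = s / (n + δ).
k^0.69 = 0.31 / (0.017 + 0.038) = 0.31 / 0.055 = 5.6364
k* = 5.6364^(1/0.69) ≈ 12.2577
y* = (k*)^α = 12.2577^0.31 ≈ 2.1747

y* ≈ 2.175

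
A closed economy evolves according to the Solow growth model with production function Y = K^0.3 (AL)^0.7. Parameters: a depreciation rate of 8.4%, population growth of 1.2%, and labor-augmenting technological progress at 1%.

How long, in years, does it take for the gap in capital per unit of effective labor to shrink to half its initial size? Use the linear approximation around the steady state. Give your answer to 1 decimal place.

about 9.3 years

Near the steady state the convergence rate is λ = (1 − α)(n + g + δ).
λ = (1 − 0.3) × 0.106 = 0.7 × 0.106 = 0.0742
Half-life = ln 2 / λ = 0.6931 / 0.0742 ≈ 9.34 years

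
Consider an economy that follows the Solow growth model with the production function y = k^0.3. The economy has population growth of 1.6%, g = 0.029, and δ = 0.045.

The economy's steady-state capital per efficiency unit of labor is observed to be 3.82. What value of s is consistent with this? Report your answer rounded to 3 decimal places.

In steady state, investment equals break-even investment: s·k^α = (n + g + δ)·k.
So s / (n + g + δ) = (k*)^(1−α) = 3.82^0.7 = 2.5553.
Therefore s = 2.5553 × (n + g + δ) = 2.5553 × 0.090 = 0.2300.

s ≈ 0.230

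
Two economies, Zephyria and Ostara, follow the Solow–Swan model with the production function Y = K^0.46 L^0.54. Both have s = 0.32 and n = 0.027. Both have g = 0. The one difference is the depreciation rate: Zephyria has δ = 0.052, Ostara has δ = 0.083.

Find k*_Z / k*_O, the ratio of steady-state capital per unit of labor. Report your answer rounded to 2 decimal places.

ratio ≈ 1.85

Steady-state k* = [s/(n + δ)]^(1/(1−α)), so the ratio is [ (s_Z/(n + δ)_Z) / (s_O/(n + δ)_O) ]^1.8519.
s_Z/(n + δ)_Z = 0.32/0.079 = 4.0506; s_O/(n + δ)_O = 0.32/0.110 = 2.9091.
Ratio = (4.0506/2.9091)^1.8519 = 1.3924^1.8519 ≈ 1.8460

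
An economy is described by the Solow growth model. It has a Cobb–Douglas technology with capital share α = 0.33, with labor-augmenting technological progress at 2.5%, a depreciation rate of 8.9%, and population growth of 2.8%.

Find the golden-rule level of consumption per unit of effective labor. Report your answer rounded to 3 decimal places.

At the golden rule, f'(k) = n + g + δ, so α·k^(α−1) = n + g + δ and k_gold = (α/(n + g + δ))^(1/(1−α)).
k_gold = (0.33/0.142)^(1/0.67) = 2.3239^1.4925 ≈ 3.5203
c_gold = f(k_gold) − (n + g + δ)·k_gold = 1.5149 − 0.142×3.5203 ≈ 1.0150

c_gold ≈ 1.015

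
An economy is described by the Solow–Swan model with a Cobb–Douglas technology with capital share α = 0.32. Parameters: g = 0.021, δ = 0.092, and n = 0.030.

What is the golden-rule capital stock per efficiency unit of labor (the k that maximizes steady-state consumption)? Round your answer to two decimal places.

k_gold ≈ 3.27

The golden rule sets f'(k) = n + g + δ, i.e. α·k^(α−1) = n + g + δ.
So k^(1−α) = α / (n + g + δ) = 0.32 / 0.143 = 2.2378.
k_gold = 2.2378^(1/0.68) ≈ 3.2692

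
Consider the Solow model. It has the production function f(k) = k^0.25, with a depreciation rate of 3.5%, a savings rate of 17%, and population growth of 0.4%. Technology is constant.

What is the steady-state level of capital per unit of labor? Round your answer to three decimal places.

k* = 7.121

In steady state, investment equals break-even investment: s·k^α = (n + δ)·k.
Rearranging, k^(1−α) = s / (n + δ).
k^0.75 = 0.17 / (0.004 + 0.035) = 0.17 / 0.039 = 4.3590
k* = 4.3590^(1/0.75) ≈ 7.1206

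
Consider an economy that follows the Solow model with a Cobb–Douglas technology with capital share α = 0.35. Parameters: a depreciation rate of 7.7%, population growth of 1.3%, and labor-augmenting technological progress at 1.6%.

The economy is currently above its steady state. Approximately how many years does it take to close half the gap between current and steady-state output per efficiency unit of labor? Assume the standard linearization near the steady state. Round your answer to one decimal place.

Near the steady state the convergence rate is λ = (1 − α)(n + g + δ).
λ = (1 − 0.35) × 0.106 = 0.65 × 0.106 = 0.0689
Half-life = ln 2 / λ = 0.6931 / 0.0689 ≈ 10.06 years

about 10.1 years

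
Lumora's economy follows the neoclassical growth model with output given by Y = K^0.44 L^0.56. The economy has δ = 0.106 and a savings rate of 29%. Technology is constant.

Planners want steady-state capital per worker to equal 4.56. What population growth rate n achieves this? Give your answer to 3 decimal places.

n ≈ 0.018

In steady state, investment equals break-even investment: s·k^α = (n + δ)·k.
So s / (n + δ) = (k*)^(1−α) = 4.56^0.56 = 2.3389.
Therefore n + δ = s / 2.3389 = 0.29 / 2.3389 = 0.1240, so n = 0.1240 − 0.106 = 0.0180.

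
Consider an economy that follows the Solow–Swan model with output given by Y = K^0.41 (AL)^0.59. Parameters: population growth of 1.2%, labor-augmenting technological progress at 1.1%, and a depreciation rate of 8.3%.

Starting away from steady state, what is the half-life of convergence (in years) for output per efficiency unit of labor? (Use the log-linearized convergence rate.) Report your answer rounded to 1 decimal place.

about 11.1 years

Near the steady state the convergence rate is λ = (1 − α)(n + g + δ).
λ = (1 − 0.41) × 0.106 = 0.59 × 0.106 = 0.06254
Half-life = ln 2 / λ = 0.6931 / 0.06254 ≈ 11.08 years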